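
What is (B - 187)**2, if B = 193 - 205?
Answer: 39601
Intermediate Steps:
B = -12
(B - 187)**2 = (-12 - 187)**2 = (-199)**2 = 39601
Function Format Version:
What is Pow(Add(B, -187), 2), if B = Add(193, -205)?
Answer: 39601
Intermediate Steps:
B = -12
Pow(Add(B, -187), 2) = Pow(Add(-12, -187), 2) = Pow(-199, 2) = 39601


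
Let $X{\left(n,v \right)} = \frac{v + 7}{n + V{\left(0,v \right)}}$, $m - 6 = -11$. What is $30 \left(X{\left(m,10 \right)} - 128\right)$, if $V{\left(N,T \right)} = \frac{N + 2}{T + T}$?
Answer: $- \frac{193260}{49} \approx -3944.1$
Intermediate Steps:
$m = -5$ ($m = 6 - 11 = -5$)
$V{\left(N,T \right)} = \frac{2 + N}{2 T}$
$X{\left(n,v \right)} = \frac{7 + v}{n + \frac{1}{v}}$ ($X{\left(n,v \right)} = \frac{v + 7}{n + \frac{2 + 0}{2 v}} = \frac{7 + v}{n + \frac{1}{2} \frac{1}{v} 2} = \frac{7 + v}{n + \frac{1}{v}}$)
$30 \left(X{\left(m,10 \right)} - 128\right) = 30 \left(\frac{10 \left(7 + 10\right)}{1 - 50} - 128\right) = 30 \left(10 \frac{1}{1 - 50} \cdot 17 - 128\right) = 30 \left(10 \frac{1}{-49} \cdot 17 - 128\right) = 30 \left(10 \left(- \frac{1}{49}\right) 17 - 128\right) = 30 \left(- \frac{170}{49} - 128\right) = 30 \left(- \frac{6442}{49}\right) = - \frac{193260}{49}$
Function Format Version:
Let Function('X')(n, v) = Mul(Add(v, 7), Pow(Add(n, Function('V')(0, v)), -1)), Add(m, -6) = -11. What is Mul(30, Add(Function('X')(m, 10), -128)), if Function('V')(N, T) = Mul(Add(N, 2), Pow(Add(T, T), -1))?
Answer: Rational(-193260, 49) ≈ -3944.1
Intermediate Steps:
m = -5 (m = Add(6, -11) = -5)
Function('V')(N, T) = Mul(Rational(1, 2), Pow(T, -1), Add(2, N)) (Function('V')(N, T) = Mul(Add(2, N), Pow(Mul(2, T), -1)) = Mul(Add(2, N), Mul(Rational(1, 2), Pow(T, -1))) = Mul(Rational(1, 2), Pow(T, -1), Add(2, N)))
Function('X')(n, v) = Mul(Pow(Add(n, Pow(v, -1)), -1), Add(7, v)) (Function('X')(n, v) = Mul(Add(v, 7), Pow(Add(n, Mul(Rational(1, 2), Pow(v, -1), Add(2, 0))), -1)) = Mul(Add(7, v), Pow(Add(n, Mul(Rational(1, 2), Pow(v, -1), 2)), -1)) = Mul(Add(7, v), Pow(Add(n, Pow(v, -1)), -1)) = Mul(Pow(Add(n, Pow(v, -1)), -1), Add(7, v)))
Mul(30, Add(Function('X')(m, 10), -128)) = Mul(30, Add(Mul(10, Pow(Add(1, Mul(-5, 10)), -1), Add(7, 10)), -128)) = Mul(30, Add(Mul(10, Pow(Add(1, -50), -1), 17), -128)) = Mul(30, Add(Mul(10, Pow(-49, -1), 17), -128)) = Mul(30, Add(Mul(10, Rational(-1, 49), 17), -128)) = Mul(30, Add(Rational(-170, 49), -128)) = Mul(30, Rational(-6442, 49)) = Rational(-193260, 49)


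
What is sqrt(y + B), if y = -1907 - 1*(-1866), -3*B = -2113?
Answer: sqrt(5970)/3 ≈ 25.755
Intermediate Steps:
B = 2113/3 (B = -1/3*(-2113) = 2113/3 ≈ 704.33)
y = -41 (y = -1907 + 1866 = -41)
sqrt(y + B) = sqrt(-41 + 2113/3) = sqrt(1990/3) = sqrt(5970)/3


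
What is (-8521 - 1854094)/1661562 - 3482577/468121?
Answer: -6658446801689/777812065002 ≈ -8.5605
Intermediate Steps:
(-8521 - 1854094)/1661562 - 3482577/468121 = -1862615*1/1661562 - 3482577*1/468121 = -1862615/1661562 - 3482577/468121 = -6658446801689/777812065002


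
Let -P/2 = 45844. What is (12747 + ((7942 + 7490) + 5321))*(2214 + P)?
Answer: -2997379000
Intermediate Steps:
P = -91688 (P = -2*45844 = -91688)
(12747 + ((7942 + 7490) + 5321))*(2214 + P) = (12747 + ((7942 + 7490) + 5321))*(2214 - 91688) = (12747 + (15432 + 5321))*(-89474) = (12747 + 20753)*(-89474) = 33500*(-89474) = -2997379000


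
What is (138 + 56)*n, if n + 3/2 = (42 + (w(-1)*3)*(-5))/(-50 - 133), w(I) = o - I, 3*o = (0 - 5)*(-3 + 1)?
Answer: -48791/183 ≈ -266.62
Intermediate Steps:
o = 10/3 (o = ((0 - 5)*(-3 + 1))/3 = (-5*(-2))/3 = (⅓)*10 = 10/3 ≈ 3.3333)
w(I) = 10/3 - I
n = -503/366 (n = -3/2 + (42 + ((10/3 - 1*(-1))*3)*(-5))/(-50 - 133) = -3/2 + (42 + ((10/3 + 1)*3)*(-5))/(-183) = -3/2 + (42 + ((13/3)*3)*(-5))*(-1/183) = -3/2 + (42 + 13*(-5))*(-1/183) = -3/2 + (42 - 65)*(-1/183) = -3/2 - 23*(-1/183) = -3/2 + 23/183 = -503/366 ≈ -1.3743)
(138 + 56)*n = (138 + 56)*(-503/366) = 194*(-503/366) = -48791/183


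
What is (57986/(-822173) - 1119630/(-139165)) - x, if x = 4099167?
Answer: -93803274065169343/22883541109 ≈ -4.0992e+6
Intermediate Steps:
(57986/(-822173) - 1119630/(-139165)) - x = (57986/(-822173) - 1119630/(-139165)) - 1*4099167 = (57986*(-1/822173) - 1119630*(-1/139165)) - 4099167 = (-57986/822173 + 223926/27833) - 4099167 = 182491986860/22883541109 - 4099167 = -93803274065169343/22883541109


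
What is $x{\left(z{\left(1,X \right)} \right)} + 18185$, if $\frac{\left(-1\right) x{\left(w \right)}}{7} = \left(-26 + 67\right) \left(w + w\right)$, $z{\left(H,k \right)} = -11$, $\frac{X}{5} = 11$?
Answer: $24499$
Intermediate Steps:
$X = 55$ ($X = 5 \cdot 11 = 55$)
$x{\left(w \right)} = - 574 w$ ($x{\left(w \right)} = - 7 \left(-26 + 67\right) \left(w + w\right) = - 7 \cdot 41 \cdot 2 w = - 7 \cdot 82 w = - 574 w$)
$x{\left(z{\left(1,X \right)} \right)} + 18185 = \left(-574\right) \left(-11\right) + 18185 = 6314 + 18185 = 24499$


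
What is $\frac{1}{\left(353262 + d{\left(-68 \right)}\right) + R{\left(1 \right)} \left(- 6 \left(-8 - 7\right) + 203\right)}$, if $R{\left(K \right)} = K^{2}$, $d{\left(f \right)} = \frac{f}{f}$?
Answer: $\frac{1}{353556} \approx 2.8284 \cdot 10^{-6}$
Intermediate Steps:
$d{\left(f \right)} = 1$
$\frac{1}{\left(353262 + d{\left(-68 \right)}\right) + R{\left(1 \right)} \left(- 6 \left(-8 - 7\right) + 203\right)} = \frac{1}{\left(353262 + 1\right) + 1^{2} \left(- 6 \left(-8 - 7\right) + 203\right)} = \frac{1}{353263 + 1 \left(\left(-6\right) \left(-15\right) + 203\right)} = \frac{1}{353263 + 1 \left(90 + 203\right)} = \frac{1}{353263 + 1 \cdot 293} = \frac{1}{353263 + 293} = \frac{1}{353556}$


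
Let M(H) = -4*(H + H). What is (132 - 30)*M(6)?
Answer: -4896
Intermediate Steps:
M(H) = -8*H
(132 - 30)*M(6) = (132 - 30)*(-8*6) = 102*(-48) = -4896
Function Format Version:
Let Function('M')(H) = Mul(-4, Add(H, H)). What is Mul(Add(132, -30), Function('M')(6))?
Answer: -4896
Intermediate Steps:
Function('M')(H) = Mul(-8, H) (Function('M')(H) = Mul(-4, Mul(2, H)) = Mul(-8, H))
Mul(Add(132, -30), Function('M')(6)) = Mul(Add(132, -30), Mul(-8, 6)) = Mul(102, -48) = -4896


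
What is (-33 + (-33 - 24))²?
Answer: 8100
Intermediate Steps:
(-33 + (-33 - 24))² = (-33 - 57)² = (-90)² = 8100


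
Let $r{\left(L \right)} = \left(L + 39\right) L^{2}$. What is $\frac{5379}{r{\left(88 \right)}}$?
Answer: $\frac{489}{89408} \approx 0.0054693$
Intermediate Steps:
$r{\left(L \right)} = L^{2} \left(39 + L\right)$ ($r{\left(L \right)} = \left(39 + L\right) L^{2} = L^{2} \left(39 + L\right)$)
$\frac{5379}{r{\left(88 \right)}} = \frac{5379}{88^{2} \left(39 + 88\right)} = \frac{5379}{7744 \cdot 127} = \frac{5379}{983488} = 5379 \cdot \frac{1}{983488} = \frac{489}{89408}$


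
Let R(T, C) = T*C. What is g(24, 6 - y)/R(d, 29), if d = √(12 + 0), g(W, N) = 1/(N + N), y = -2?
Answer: √3/2784 ≈ 0.00062214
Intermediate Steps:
g(W, N) = 1/(2*N)
d = 2*√3 (d = √12 = 2*√3 ≈ 3.4641)
R(T, C) = C*T
g(24, 6 - y)/R(d, 29) = (1/(2*(6 - 1*(-2))))/((29*(2*√3))) = (1/(2*(6 + 2)))/((58*√3)) = ((½)/8)*(√3/174) = ((½)*(⅛))*(√3/174) = (√3/174)/16 = √3/2784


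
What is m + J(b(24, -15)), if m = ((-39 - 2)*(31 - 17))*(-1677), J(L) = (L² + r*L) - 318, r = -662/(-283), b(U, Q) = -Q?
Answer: 272398845/283 ≈ 9.6254e+5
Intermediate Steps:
r = 662/283 (r = -662*(-1/283) = 662/283 ≈ 2.3392)
J(L) = -318 + L² + 662*L/283 (J(L) = (L² + 662*L/283) - 318 = -318 + L² + 662*L/283)
m = 962598 (m = -41*14*(-1677) = -574*(-1677) = 962598)
m + J(b(24, -15)) = 962598 + (-318 + (-1*(-15))² + 662*(-1*(-15))/283) = 962598 + (-318 + 15² + (662/283)*15) = 962598 + (-318 + 225 + 9930/283) = 962598 - 16389/283 = 272398845/283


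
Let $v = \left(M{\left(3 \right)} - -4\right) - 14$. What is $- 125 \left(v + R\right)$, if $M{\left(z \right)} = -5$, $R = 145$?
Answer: $-16250$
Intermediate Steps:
$v = -15$ ($v = \left(-5 - -4\right) - 14 = \left(-5 + 4\right) - 14 = -1 - 14 = -15$)
$- 125 \left(v + R\right) = - 125 \left(-15 + 145\right) = \left(-125\right) 130 = -16250$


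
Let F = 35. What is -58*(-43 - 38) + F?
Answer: 4733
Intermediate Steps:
-58*(-43 - 38) + F = -58*(-43 - 38) + 35 = -58*(-81) + 35 = 4698 + 35 = 4733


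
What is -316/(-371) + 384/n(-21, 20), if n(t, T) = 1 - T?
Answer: -136460/7049 ≈ -19.359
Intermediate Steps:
-316/(-371) + 384/n(-21, 20) = -316/(-371) + 384/(1 - 1*20) = -316*(-1/371) + 384/(1 - 20) = 316/371 + 384/(-19) = 316/371 + 384*(-1/19) = 316/371 - 384/19 = -136460/7049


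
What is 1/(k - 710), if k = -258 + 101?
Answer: -1/867 ≈ -0.0011534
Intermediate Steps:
k = -157
1/(k - 710) = 1/(-157 - 710) = 1/(-867) = -1/867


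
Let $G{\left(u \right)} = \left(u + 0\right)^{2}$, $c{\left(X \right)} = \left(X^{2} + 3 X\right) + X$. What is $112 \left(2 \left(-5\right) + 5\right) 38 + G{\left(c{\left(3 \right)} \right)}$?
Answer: $-20839$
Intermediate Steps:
$c{\left(X \right)} = X^{2} + 4 X$
$G{\left(u \right)} = u^{2}$
$112 \left(2 \left(-5\right) + 5\right) 38 + G{\left(c{\left(3 \right)} \right)} = 112 \left(2 \left(-5\right) + 5\right) 38 + \left(3 \left(4 + 3\right)\right)^{2} = 112 \left(-10 + 5\right) 38 + \left(3 \cdot 7\right)^{2} = 112 \left(\left(-5\right) 38\right) + 21^{2} = 112 \left(-190\right) + 441 = -21280 + 441 = -20839$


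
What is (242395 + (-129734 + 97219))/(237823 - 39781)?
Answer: 34980/33007 ≈ 1.0598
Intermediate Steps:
(242395 + (-129734 + 97219))/(237823 - 39781) = (242395 - 32515)/198042 = 209880*(1/198042) = 34980/33007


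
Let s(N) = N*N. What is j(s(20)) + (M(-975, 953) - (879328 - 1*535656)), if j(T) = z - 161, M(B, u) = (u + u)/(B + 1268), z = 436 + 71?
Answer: -100592612/293 ≈ -3.4332e+5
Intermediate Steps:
z = 507
s(N) = N²
M(B, u) = 2*u/(1268 + B) (M(B, u) = (2*u)/(1268 + B) = 2*u/(1268 + B))
j(T) = 346 (j(T) = 507 - 161 = 346)
j(s(20)) + (M(-975, 953) - (879328 - 1*535656)) = 346 + (2*953/(1268 - 975) - (879328 - 1*535656)) = 346 + (2*953/293 - (879328 - 535656)) = 346 + (2*953*(1/293) - 1*343672) = 346 + (1906/293 - 343672) = 346 - 100693990/293 = -100592612/293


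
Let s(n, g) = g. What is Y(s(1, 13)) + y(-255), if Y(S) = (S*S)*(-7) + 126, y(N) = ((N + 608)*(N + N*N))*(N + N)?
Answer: -11660544157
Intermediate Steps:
y(N) = 2*N*(608 + N)*(N + N**2) (y(N) = ((608 + N)*(N + N**2))*(2*N) = 2*N*(608 + N)*(N + N**2))
Y(S) = 126 - 7*S**2 (Y(S) = S**2*(-7) + 126 = -7*S**2 + 126 = 126 - 7*S**2)
Y(s(1, 13)) + y(-255) = (126 - 7*13**2) + 2*(-255)**2*(608 + (-255)**2 + 609*(-255)) = (126 - 7*169) + 2*65025*(608 + 65025 - 155295) = (126 - 1183) + 2*65025*(-89662) = -1057 - 11660543100 = -11660544157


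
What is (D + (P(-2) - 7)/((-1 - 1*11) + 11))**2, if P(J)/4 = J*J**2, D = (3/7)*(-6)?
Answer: 65025/49 ≈ 1327.0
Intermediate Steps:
D = -18/7 (D = (3*(1/7))*(-6) = (3/7)*(-6) = -18/7 ≈ -2.5714)
P(J) = 4*J**3 (P(J) = 4*(J*J**2) = 4*J**3)
(D + (P(-2) - 7)/((-1 - 1*11) + 11))**2 = (-18/7 + (4*(-2)**3 - 7)/((-1 - 1*11) + 11))**2 = (-18/7 + (4*(-8) - 7)/((-1 - 11) + 11))**2 = (-18/7 + (-32 - 7)/(-12 + 11))**2 = (-18/7 - 39/(-1))**2 = (-18/7 - 39*(-1))**2 = (-18/7 + 39)**2 = (255/7)**2 = 65025/49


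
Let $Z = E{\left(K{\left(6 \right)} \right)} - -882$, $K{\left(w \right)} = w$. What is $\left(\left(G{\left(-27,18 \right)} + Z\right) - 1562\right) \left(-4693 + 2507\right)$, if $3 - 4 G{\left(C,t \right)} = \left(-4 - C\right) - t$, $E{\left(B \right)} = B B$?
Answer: $1408877$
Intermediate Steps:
$E{\left(B \right)} = B^{2}$
$Z = 918$ ($Z = 6^{2} - -882 = 36 + 882 = 918$)
$G{\left(C,t \right)} = \frac{7}{4} + \frac{C}{4} + \frac{t}{4}$ ($G{\left(C,t \right)} = \frac{3}{4} - \frac{\left(-4 - C\right) - t}{4} = \frac{3}{4} - \frac{-4 - C - t}{4} = \frac{3}{4} + \left(1 + \frac{C}{4} + \frac{t}{4}\right) = \frac{7}{4} + \frac{C}{4} + \frac{t}{4}$)
$\left(\left(G{\left(-27,18 \right)} + Z\right) - 1562\right) \left(-4693 + 2507\right) = \left(\left(\left(\frac{7}{4} + \frac{1}{4} \left(-27\right) + \frac{1}{4} \cdot 18\right) + 918\right) - 1562\right) \left(-4693 + 2507\right) = \left(\left(\left(\frac{7}{4} - \frac{27}{4} + \frac{9}{2}\right) + 918\right) - 1562\right) \left(-2186\right) = \left(\left(- \frac{1}{2} + 918\right) - 1562\right) \left(-2186\right) = \left(\frac{1835}{2} - 1562\right) \left(-2186\right) = \left(- \frac{1289}{2}\right) \left(-2186\right) = 1408877$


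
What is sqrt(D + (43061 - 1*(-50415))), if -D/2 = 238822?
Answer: 2*I*sqrt(96042) ≈ 619.81*I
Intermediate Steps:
D = -477644 (D = -2*238822 = -477644)
sqrt(D + (43061 - 1*(-50415))) = sqrt(-477644 + (43061 - 1*(-50415))) = sqrt(-477644 + (43061 + 50415)) = sqrt(-477644 + 93476) = sqrt(-384168) = 2*I*sqrt(96042)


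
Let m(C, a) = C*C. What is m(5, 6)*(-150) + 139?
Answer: -3611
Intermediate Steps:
m(C, a) = C²
m(5, 6)*(-150) + 139 = 5²*(-150) + 139 = 25*(-150) + 139 = -3750 + 139 = -3611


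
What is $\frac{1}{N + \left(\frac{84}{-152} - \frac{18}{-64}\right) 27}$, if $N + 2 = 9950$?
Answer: $\frac{608}{6043929} \approx 0.0001006$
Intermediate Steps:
$N = 9948$ ($N = -2 + 9950 = 9948$)
$\frac{1}{N + \left(\frac{84}{-152} - \frac{18}{-64}\right) 27} = \frac{1}{9948 + \left(\frac{84}{-152} - \frac{18}{-64}\right) 27} = \frac{1}{9948 + \left(84 \left(- \frac{1}{152}\right) - - \frac{9}{32}\right) 27} = \frac{1}{9948 + \left(- \frac{21}{38} + \frac{9}{32}\right) 27} = \frac{1}{9948 - \frac{4455}{608}} = \frac{1}{\frac{6043929}{608}} = \frac{608}{6043929}$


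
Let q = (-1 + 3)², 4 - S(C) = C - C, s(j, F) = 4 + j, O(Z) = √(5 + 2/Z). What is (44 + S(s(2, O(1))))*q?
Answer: 192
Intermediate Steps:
S(C) = 4 (S(C) = 4 - (C - C) = 4 - 1*0 = 4 + 0 = 4)
q = 4 (q = 2² = 4)
(44 + S(s(2, O(1))))*q = (44 + 4)*4 = 48*4 = 192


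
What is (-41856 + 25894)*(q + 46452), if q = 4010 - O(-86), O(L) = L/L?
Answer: -805458482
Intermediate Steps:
O(L) = 1
q = 4009 (q = 4010 - 1*1 = 4010 - 1 = 4009)
(-41856 + 25894)*(q + 46452) = (-41856 + 25894)*(4009 + 46452) = -15962*50461 = -805458482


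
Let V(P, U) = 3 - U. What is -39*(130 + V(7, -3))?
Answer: -5304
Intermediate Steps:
-39*(130 + V(7, -3)) = -39*(130 + (3 - 1*(-3))) = -39*(130 + (3 + 3)) = -39*(130 + 6) = -39*136 = -5304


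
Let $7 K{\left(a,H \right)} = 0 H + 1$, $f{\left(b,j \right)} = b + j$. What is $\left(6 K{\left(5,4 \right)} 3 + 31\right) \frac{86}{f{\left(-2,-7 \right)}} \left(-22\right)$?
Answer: $\frac{444620}{63} \approx 7057.5$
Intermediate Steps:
$K{\left(a,H \right)} = \frac{1}{7}$ ($K{\left(a,H \right)} = \frac{0 H + 1}{7} = \frac{0 + 1}{7} = \frac{1}{7} \cdot 1 = \frac{1}{7}$)
$\left(6 K{\left(5,4 \right)} 3 + 31\right) \frac{86}{f{\left(-2,-7 \right)}} \left(-22\right) = \left(6 \cdot \frac{1}{7} \cdot 3 + 31\right) \frac{86}{-2 - 7} \left(-22\right) = \left(\frac{6}{7} \cdot 3 + 31\right) \frac{86}{-9} \left(-22\right) = \left(\frac{18}{7} + 31\right) 86 \left(- \frac{1}{9}\right) \left(-22\right) = \frac{235}{7} \left(- \frac{86}{9}\right) \left(-22\right) = \left(- \frac{20210}{63}\right) \left(-22\right) = \frac{444620}{63}$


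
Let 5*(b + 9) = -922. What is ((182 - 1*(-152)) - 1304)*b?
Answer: 187598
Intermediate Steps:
b = -967/5 (b = -9 + (⅕)*(-922) = -9 - 922/5 = -967/5 ≈ -193.40)
((182 - 1*(-152)) - 1304)*b = ((182 - 1*(-152)) - 1304)*(-967/5) = ((182 + 152) - 1304)*(-967/5) = (334 - 1304)*(-967/5) = -970*(-967/5) = 187598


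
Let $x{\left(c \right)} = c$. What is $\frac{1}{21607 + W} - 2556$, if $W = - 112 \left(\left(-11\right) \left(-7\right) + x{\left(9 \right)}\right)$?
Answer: $- \frac{30608099}{11975} \approx -2556.0$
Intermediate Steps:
$W = -9632$ ($W = - 112 \left(\left(-11\right) \left(-7\right) + 9\right) = - 112 \left(77 + 9\right) = \left(-112\right) 86 = -9632$)
$\frac{1}{21607 + W} - 2556 = \frac{1}{21607 - 9632} - 2556 = \frac{1}{11975} - 2556 = - \frac{30608099}{11975}$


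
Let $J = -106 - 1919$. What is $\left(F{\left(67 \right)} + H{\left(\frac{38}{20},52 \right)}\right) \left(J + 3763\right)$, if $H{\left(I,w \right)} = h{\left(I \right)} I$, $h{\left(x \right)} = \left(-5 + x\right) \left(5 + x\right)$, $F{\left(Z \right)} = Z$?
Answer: $\frac{22905971}{500} \approx 45812.0$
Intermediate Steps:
$H{\left(I,w \right)} = I \left(-25 + I^{2}\right)$ ($H{\left(I,w \right)} = \left(-25 + I^{2}\right) I = I \left(-25 + I^{2}\right)$)
$J = -2025$
$\left(F{\left(67 \right)} + H{\left(\frac{38}{20},52 \right)}\right) \left(J + 3763\right) = \left(67 + \frac{38}{20} \left(-25 + \left(\frac{38}{20}\right)^{2}\right)\right) \left(-2025 + 3763\right) = \left(67 + 38 \cdot \frac{1}{20} \left(-25 + \left(38 \cdot \frac{1}{20}\right)^{2}\right)\right) 1738 = \left(67 + \frac{19 \left(-25 + \left(\frac{19}{10}\right)^{2}\right)}{10}\right) 1738 = \left(67 + \frac{19 \left(-25 + \frac{361}{100}\right)}{10}\right) 1738 = \left(67 + \frac{19}{10} \left(- \frac{2139}{100}\right)\right) 1738 = \left(67 - \frac{40641}{1000}\right) 1738 = \frac{26359}{1000} \cdot 1738 = \frac{22905971}{500}$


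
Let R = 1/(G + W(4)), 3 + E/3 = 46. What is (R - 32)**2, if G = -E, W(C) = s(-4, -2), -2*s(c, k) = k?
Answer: 16785409/16384 ≈ 1024.5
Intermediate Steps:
s(c, k) = -k/2
E = 129 (E = -9 + 3*46 = -9 + 138 = 129)
W(C) = 1 (W(C) = -1/2*(-2) = 1)
G = -129 (G = -1*129 = -129)
R = -1/128 (R = 1/(-129 + 1) = 1/(-128) = -1/128 ≈ -0.0078125)
(R - 32)**2 = (-1/128 - 32)**2 = (-4097/128)**2 = 16785409/16384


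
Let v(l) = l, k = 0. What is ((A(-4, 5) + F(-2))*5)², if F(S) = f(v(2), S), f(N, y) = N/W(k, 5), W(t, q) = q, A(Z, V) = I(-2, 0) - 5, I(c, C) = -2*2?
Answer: 1849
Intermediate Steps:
I(c, C) = -4
A(Z, V) = -9 (A(Z, V) = -4 - 5 = -9)
f(N, y) = N/5
F(S) = ⅖ (F(S) = (⅕)*2 = ⅖)
((A(-4, 5) + F(-2))*5)² = ((-9 + ⅖)*5)² = (-43/5*5)² = (-43)² = 1849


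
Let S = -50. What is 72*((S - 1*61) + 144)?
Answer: 2376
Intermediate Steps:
72*((S - 1*61) + 144) = 72*((-50 - 1*61) + 144) = 72*((-50 - 61) + 144) = 72*(-111 + 144) = 72*33 = 2376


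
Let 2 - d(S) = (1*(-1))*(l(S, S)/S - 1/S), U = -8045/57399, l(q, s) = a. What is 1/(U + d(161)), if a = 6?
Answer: 9241239/17474228 ≈ 0.52885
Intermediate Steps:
l(q, s) = 6
U = -8045/57399 (U = -8045*1/57399 = -8045/57399 ≈ -0.14016)
d(S) = 2 + 5/S (d(S) = 2 - 1*(-1)*(6/S - 1/S) = 2 - (-1)*5/S = 2 - (-5)/S = 2 + 5/S)
1/(U + d(161)) = 1/(-8045/57399 + (2 + 5/161)) = 1/(-8045/57399 + 327/161) = 1/(17474228/9241239) = 9241239/17474228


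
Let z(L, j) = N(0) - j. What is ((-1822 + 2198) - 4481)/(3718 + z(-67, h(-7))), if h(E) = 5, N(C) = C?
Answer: -4105/3713 ≈ -1.1056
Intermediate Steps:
z(L, j) = -j (z(L, j) = 0 - j = -j)
((-1822 + 2198) - 4481)/(3718 + z(-67, h(-7))) = ((-1822 + 2198) - 4481)/(3718 - 1*5) = (376 - 4481)/(3718 - 5) = -4105/3713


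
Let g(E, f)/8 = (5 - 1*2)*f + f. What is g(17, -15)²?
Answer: 230400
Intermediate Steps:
g(E, f) = 32*f (g(E, f) = 8*((5 - 1*2)*f + f) = 8*((5 - 2)*f + f) = 8*(3*f + f) = 8*(4*f) = 32*f)
g(17, -15)² = (32*(-15))² = (-480)² = 230400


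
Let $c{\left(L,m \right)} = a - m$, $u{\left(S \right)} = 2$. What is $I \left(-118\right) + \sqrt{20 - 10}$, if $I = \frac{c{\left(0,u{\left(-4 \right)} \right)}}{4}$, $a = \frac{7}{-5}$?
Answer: $\frac{1003}{10} + \sqrt{10} \approx 103.46$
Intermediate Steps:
$a = - \frac{7}{5}$ ($a = 7 \left(- \frac{1}{5}\right) = - \frac{7}{5} \approx -1.4$)
$c{\left(L,m \right)} = - \frac{7}{5} - m$
$I = - \frac{17}{20}$ ($I = \frac{- \frac{7}{5} - 2}{4} = \left(- \frac{7}{5} - 2\right) \frac{1}{4} = \left(- \frac{17}{5}\right) \frac{1}{4} = - \frac{17}{20} \approx -0.85$)
$I \left(-118\right) + \sqrt{20 - 10} = \left(- \frac{17}{20}\right) \left(-118\right) + \sqrt{20 - 10} = \frac{1003}{10} + \sqrt{10}$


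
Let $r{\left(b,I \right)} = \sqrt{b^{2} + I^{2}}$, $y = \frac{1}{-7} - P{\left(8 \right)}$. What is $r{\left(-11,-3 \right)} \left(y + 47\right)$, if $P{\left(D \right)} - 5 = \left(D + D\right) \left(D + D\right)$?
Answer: $- \frac{1499 \sqrt{130}}{7} \approx -2441.6$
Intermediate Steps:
$P{\left(D \right)} = 5 + 4 D^{2}$ ($P{\left(D \right)} = 5 + \left(D + D\right) \left(D + D\right) = 5 + 2 D 2 D = 5 + 4 D^{2}$)
$y = - \frac{1828}{7}$ ($y = \frac{1}{-7} - \left(5 + 4 \cdot 8^{2}\right) = - \frac{1}{7} - \left(5 + 4 \cdot 64\right) = - \frac{1}{7} - \left(5 + 256\right) = - \frac{1}{7} - 261 = - \frac{1828}{7} \approx -261.14$)
$r{\left(b,I \right)} = \sqrt{I^{2} + b^{2}}$
$r{\left(-11,-3 \right)} \left(y + 47\right) = \sqrt{\left(-3\right)^{2} + \left(-11\right)^{2}} \left(- \frac{1828}{7} + 47\right) = \sqrt{9 + 121} \left(- \frac{1499}{7}\right) = \sqrt{130} \left(- \frac{1499}{7}\right) = - \frac{1499 \sqrt{130}}{7}$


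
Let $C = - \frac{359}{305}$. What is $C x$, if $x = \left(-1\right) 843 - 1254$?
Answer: $\frac{752823}{305} \approx 2468.3$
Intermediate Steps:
$x = -2097$ ($x = -843 - 1254 = -2097$)
$C = - \frac{359}{305}$ ($C = \left(-359\right) \frac{1}{305} = - \frac{359}{305} \approx -1.177$)
$C x = \left(- \frac{359}{305}\right) \left(-2097\right) = \frac{752823}{305}$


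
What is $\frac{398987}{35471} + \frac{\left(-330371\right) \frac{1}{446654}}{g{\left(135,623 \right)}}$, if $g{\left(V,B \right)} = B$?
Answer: $\frac{111012575317513}{9870353493182} \approx 11.247$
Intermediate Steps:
$\frac{398987}{35471} + \frac{\left(-330371\right) \frac{1}{446654}}{g{\left(135,623 \right)}} = \frac{398987}{35471} + \frac{\left(-330371\right) \frac{1}{446654}}{623} = 398987 \cdot \frac{1}{35471} + \left(-330371\right) \frac{1}{446654} \cdot \frac{1}{623} = \frac{398987}{35471} - \frac{330371}{278265442} = \frac{111012575317513}{9870353493182}$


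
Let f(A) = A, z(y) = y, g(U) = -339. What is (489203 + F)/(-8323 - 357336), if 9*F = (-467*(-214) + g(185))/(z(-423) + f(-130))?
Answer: -2434663732/1819884843 ≈ -1.3378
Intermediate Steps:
F = -99599/4977 (F = ((-467*(-214) - 339)/(-423 - 130))/9 = ((99938 - 339)/(-553))/9 = (99599*(-1/553))/9 = (⅑)*(-99599/553) = -99599/4977 ≈ -20.012)
(489203 + F)/(-8323 - 357336) = (489203 - 99599/4977)/(-8323 - 357336) = (2434663732/4977)/(-365659) = (2434663732/4977)*(-1/365659) = -2434663732/1819884843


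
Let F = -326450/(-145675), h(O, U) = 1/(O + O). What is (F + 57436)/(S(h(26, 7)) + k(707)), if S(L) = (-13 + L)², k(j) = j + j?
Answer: 905008871520/24934204987 ≈ 36.296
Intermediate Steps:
k(j) = 2*j
h(O, U) = 1/(2*O)
F = 13058/5827 (F = -326450*(-1/145675) = 13058/5827 ≈ 2.2409)
(F + 57436)/(S(h(26, 7)) + k(707)) = (13058/5827 + 57436)/((-13 + (½)/26)² + 2*707) = 334692630/(5827*((-13 + (½)*(1/26))² + 1414)) = 334692630/(5827*((-13 + 1/52)² + 1414)) = 334692630/(5827*((-675/52)² + 1414)) = 334692630/(5827*(455625/2704 + 1414)) = 334692630/(5827*(4279081/2704)) = (334692630/5827)*(2704/4279081) = 905008871520/24934204987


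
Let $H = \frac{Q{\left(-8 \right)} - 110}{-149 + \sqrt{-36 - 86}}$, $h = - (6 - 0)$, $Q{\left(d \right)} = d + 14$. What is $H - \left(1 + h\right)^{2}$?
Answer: $- \frac{542579}{22323} + \frac{104 i \sqrt{122}}{22323} \approx -24.306 + 0.051459 i$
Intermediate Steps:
$Q{\left(d \right)} = 14 + d$
$h = -6$ ($h = - (6 + 0) = \left(-1\right) 6 = -6$)
$H = - \frac{104}{-149 + i \sqrt{122}}$ ($H = \frac{\left(14 - 8\right) - 110}{-149 + \sqrt{-36 - 86}} = \frac{6 - 110}{-149 + \sqrt{-122}} = - \frac{104}{-149 + i \sqrt{122}} \approx 0.69417 + 0.051459 i$)
$H - \left(1 + h\right)^{2} = \left(\frac{15496}{22323} + \frac{104 i \sqrt{122}}{22323}\right) - \left(1 - 6\right)^{2} = \left(\frac{15496}{22323} + \frac{104 i \sqrt{122}}{22323}\right) - \left(-5\right)^{2} = \left(\frac{15496}{22323} + \frac{104 i \sqrt{122}}{22323}\right) - 25 = - \frac{542579}{22323} + \frac{104 i \sqrt{122}}{22323}$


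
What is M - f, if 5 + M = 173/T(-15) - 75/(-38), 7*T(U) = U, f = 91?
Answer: -99613/570 ≈ -174.76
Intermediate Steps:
T(U) = U/7
M = -47743/570 (M = -5 + (173/(((⅐)*(-15))) - 75/(-38)) = -5 + (173/(-15/7) - 75*(-1/38)) = -5 + (173*(-7/15) + 75/38) = -5 + (-1211/15 + 75/38) = -5 - 44893/570 = -47743/570 ≈ -83.760)
M - f = -47743/570 - 1*91 = -47743/570 - 91 = -99613/570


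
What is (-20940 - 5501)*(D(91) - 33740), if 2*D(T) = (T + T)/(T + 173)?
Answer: 235517099629/264 ≈ 8.9211e+8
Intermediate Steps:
D(T) = T/(173 + T) (D(T) = ((T + T)/(T + 173))/2 = ((2*T)/(173 + T))/2 = (2*T/(173 + T))/2 = T/(173 + T))
(-20940 - 5501)*(D(91) - 33740) = (-20940 - 5501)*(91/(173 + 91) - 33740) = -26441*(91/264 - 33740) = -26441*(-8907269/264) = 235517099629/264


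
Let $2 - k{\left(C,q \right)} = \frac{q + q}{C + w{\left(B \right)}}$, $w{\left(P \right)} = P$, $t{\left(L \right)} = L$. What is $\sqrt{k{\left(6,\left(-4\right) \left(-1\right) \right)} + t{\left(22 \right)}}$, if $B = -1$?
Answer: $\frac{4 \sqrt{35}}{5} \approx 4.7329$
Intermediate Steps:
$k{\left(C,q \right)} = 2 - \frac{2 q}{-1 + C}$ ($k{\left(C,q \right)} = 2 - \frac{q + q}{C - 1} = 2 - \frac{2 q}{-1 + C}$)
$\sqrt{k{\left(6,\left(-4\right) \left(-1\right) \right)} + t{\left(22 \right)}} = \sqrt{\frac{2 \left(-1 + 6 - \left(-4\right) \left(-1\right)\right)}{-1 + 6} + 22} = \sqrt{\frac{2 \left(-1 + 6 - 4\right)}{5} + 22} = \sqrt{2 \cdot \frac{1}{5} \left(-1 + 6 - 4\right) + 22} = \sqrt{2 \cdot \frac{1}{5} \cdot 1 + 22} = \sqrt{\frac{2}{5} + 22} = \sqrt{\frac{112}{5}} = \frac{4 \sqrt{35}}{5}$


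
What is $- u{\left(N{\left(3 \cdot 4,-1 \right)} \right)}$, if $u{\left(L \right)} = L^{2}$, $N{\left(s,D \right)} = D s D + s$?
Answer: $-576$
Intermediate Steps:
$N{\left(s,D \right)} = s + s D^{2}$ ($N{\left(s,D \right)} = s D^{2} + s = s + s D^{2}$)
$- u{\left(N{\left(3 \cdot 4,-1 \right)} \right)} = - \left(3 \cdot 4 \left(1 + \left(-1\right)^{2}\right)\right)^{2} = - \left(12 \left(1 + 1\right)\right)^{2} = - \left(12 \cdot 2\right)^{2} = - 24^{2} = \left(-1\right) 576 = -576$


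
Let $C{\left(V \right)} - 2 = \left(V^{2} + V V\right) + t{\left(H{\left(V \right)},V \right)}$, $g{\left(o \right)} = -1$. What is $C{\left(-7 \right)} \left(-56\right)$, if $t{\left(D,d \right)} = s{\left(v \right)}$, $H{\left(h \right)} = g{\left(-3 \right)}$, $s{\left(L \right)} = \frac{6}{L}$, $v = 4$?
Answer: $-5684$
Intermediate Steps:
$H{\left(h \right)} = -1$
$t{\left(D,d \right)} = \frac{3}{2}$ ($t{\left(D,d \right)} = \frac{6}{4} = 6 \cdot \frac{1}{4} = \frac{3}{2}$)
$C{\left(V \right)} = \frac{7}{2} + 2 V^{2}$ ($C{\left(V \right)} = 2 + \left(\left(V^{2} + V V\right) + \frac{3}{2}\right) = 2 + \left(\left(V^{2} + V^{2}\right) + \frac{3}{2}\right) = 2 + \left(2 V^{2} + \frac{3}{2}\right) = 2 + \left(\frac{3}{2} + 2 V^{2}\right) = \frac{7}{2} + 2 V^{2}$)
$C{\left(-7 \right)} \left(-56\right) = \left(\frac{7}{2} + 2 \left(-7\right)^{2}\right) \left(-56\right) = \left(\frac{7}{2} + 2 \cdot 49\right) \left(-56\right) = \left(\frac{7}{2} + 98\right) \left(-56\right) = \frac{203}{2} \left(-56\right) = -5684$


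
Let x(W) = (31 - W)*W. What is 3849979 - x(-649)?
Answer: 4291299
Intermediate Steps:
x(W) = W*(31 - W)
3849979 - x(-649) = 3849979 - (-649)*(31 - 1*(-649)) = 3849979 - (-649)*(31 + 649) = 3849979 - (-649)*680 = 3849979 - 1*(-441320) = 3849979 + 441320 = 4291299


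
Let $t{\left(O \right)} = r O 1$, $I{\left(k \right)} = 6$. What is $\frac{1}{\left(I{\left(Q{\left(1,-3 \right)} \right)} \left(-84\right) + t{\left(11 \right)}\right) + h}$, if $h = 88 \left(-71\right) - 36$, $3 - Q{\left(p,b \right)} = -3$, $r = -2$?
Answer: $- \frac{1}{6810} \approx -0.00014684$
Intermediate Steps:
$Q{\left(p,b \right)} = 6$ ($Q{\left(p,b \right)} = 3 - -3 = 3 + 3 = 6$)
$t{\left(O \right)} = - 2 O$ ($t{\left(O \right)} = - 2 O 1 = - 2 O$)
$h = -6284$ ($h = -6248 - 36 = -6284$)
$\frac{1}{\left(I{\left(Q{\left(1,-3 \right)} \right)} \left(-84\right) + t{\left(11 \right)}\right) + h} = \frac{1}{\left(6 \left(-84\right) - 22\right) - 6284} = \frac{1}{\left(-504 - 22\right) - 6284} = \frac{1}{-526 - 6284} = \frac{1}{-6810} = - \frac{1}{6810}$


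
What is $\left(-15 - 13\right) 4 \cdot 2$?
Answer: $-224$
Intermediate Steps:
$\left(-15 - 13\right) 4 \cdot 2 = \left(-28\right) 8 = -224$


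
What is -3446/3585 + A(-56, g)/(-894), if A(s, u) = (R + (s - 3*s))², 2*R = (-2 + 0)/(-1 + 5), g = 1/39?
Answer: -1712767/114720 ≈ -14.930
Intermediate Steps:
g = 1/39 ≈ 0.025641
R = -¼ (R = ((-2 + 0)/(-1 + 5))/2 = (-2/4)/2 = (-2*¼)/2 = (½)*(-½) = -¼ ≈ -0.25000)
A(s, u) = (-¼ - 2*s)² (A(s, u) = (-¼ + (s - 3*s))² = (-¼ - 2*s)²)
-3446/3585 + A(-56, g)/(-894) = -3446/3585 + ((1 + 8*(-56))²/16)/(-894) = -3446*1/3585 + ((1 - 448)²/16)*(-1/894) = -3446/3585 + ((1/16)*(-447)²)*(-1/894) = -3446/3585 + ((1/16)*199809)*(-1/894) = -3446/3585 + (199809/16)*(-1/894) = -3446/3585 - 447/32 = -1712767/114720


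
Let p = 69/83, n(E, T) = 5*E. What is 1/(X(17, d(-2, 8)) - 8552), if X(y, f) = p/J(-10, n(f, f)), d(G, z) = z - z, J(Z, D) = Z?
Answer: -830/7098229 ≈ -0.00011693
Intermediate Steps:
p = 69/83 (p = 69*(1/83) = 69/83 ≈ 0.83133)
d(G, z) = 0
X(y, f) = -69/830 (X(y, f) = (69/83)/(-10) = (69/83)*(-⅒) = -69/830)
1/(X(17, d(-2, 8)) - 8552) = 1/(-69/830 - 8552) = 1/(-7098229/830) = -830/7098229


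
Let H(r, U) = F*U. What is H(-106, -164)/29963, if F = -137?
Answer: 22468/29963 ≈ 0.74986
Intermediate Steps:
H(r, U) = -137*U
H(-106, -164)/29963 = -137*(-164)/29963 = 22468*(1/29963) = 22468/29963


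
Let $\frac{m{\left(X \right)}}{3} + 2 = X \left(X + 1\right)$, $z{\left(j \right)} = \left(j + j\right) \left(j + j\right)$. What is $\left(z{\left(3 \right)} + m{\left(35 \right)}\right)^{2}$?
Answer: $14516100$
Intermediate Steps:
$z{\left(j \right)} = 4 j^{2}$ ($z{\left(j \right)} = 2 j 2 j = 4 j^{2}$)
$m{\left(X \right)} = -6 + 3 X \left(1 + X\right)$ ($m{\left(X \right)} = -6 + 3 X \left(X + 1\right) = -6 + 3 X \left(1 + X\right)$)
$\left(z{\left(3 \right)} + m{\left(35 \right)}\right)^{2} = \left(4 \cdot 3^{2} + \left(-6 + 3 \cdot 35 + 3 \cdot 35^{2}\right)\right)^{2} = \left(4 \cdot 9 + \left(-6 + 105 + 3 \cdot 1225\right)\right)^{2} = \left(36 + \left(-6 + 105 + 3675\right)\right)^{2} = \left(36 + 3774\right)^{2} = 3810^{2} = 14516100$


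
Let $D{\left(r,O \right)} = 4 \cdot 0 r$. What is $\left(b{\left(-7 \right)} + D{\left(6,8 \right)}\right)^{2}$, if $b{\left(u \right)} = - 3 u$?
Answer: $441$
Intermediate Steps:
$D{\left(r,O \right)} = 0$ ($D{\left(r,O \right)} = 0 r = 0$)
$\left(b{\left(-7 \right)} + D{\left(6,8 \right)}\right)^{2} = \left(\left(-3\right) \left(-7\right) + 0\right)^{2} = \left(21 + 0\right)^{2} = 21^{2} = 441$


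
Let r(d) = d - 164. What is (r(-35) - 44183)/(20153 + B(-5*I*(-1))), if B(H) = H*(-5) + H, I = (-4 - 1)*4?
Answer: -1138/527 ≈ -2.1594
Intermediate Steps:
I = -20 (I = -5*4 = -20)
B(H) = -4*H (B(H) = -5*H + H = -4*H)
r(d) = -164 + d
(r(-35) - 44183)/(20153 + B(-5*I*(-1))) = ((-164 - 35) - 44183)/(20153 - 4*(-5*(-20))*(-1)) = (-199 - 44183)/(20153 - 400*(-1)) = -44382/(20153 - 4*(-100)) = -44382/(20153 + 400) = -44382/20553 = -44382*1/20553 = -1138/527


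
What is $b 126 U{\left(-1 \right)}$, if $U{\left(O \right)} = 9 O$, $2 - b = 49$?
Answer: $53298$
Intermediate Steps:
$b = -47$ ($b = 2 - 49 = -47$)
$b 126 U{\left(-1 \right)} = \left(-47\right) 126 \cdot 9 \left(-1\right) = \left(-5922\right) \left(-9\right) = 53298$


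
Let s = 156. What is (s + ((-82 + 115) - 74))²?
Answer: 13225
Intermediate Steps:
(s + ((-82 + 115) - 74))² = (156 + ((-82 + 115) - 74))² = (156 + (33 - 74))² = (156 - 41)² = 115² = 13225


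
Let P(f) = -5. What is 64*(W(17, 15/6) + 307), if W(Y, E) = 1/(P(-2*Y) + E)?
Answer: 98112/5 ≈ 19622.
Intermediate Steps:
W(Y, E) = 1/(-5 + E)
64*(W(17, 15/6) + 307) = 64*(1/(-5 + 15/6) + 307) = 64*(1/(-5 + 15*(1/6)) + 307) = 64*(1/(-5 + 5/2) + 307) = 64*(1/(-5/2) + 307) = 64*(-2/5 + 307) = 64*(1533/5) = 98112/5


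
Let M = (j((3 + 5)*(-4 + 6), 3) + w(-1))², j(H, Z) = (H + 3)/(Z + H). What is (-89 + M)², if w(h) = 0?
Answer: 7744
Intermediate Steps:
j(H, Z) = (3 + H)/(H + Z)
M = 1 (M = ((3 + (3 + 5)*(-4 + 6))/((3 + 5)*(-4 + 6) + 3) + 0)² = ((3 + 8*2)/(8*2 + 3) + 0)² = ((3 + 16)/(16 + 3) + 0)² = (19/19 + 0)² = ((1/19)*19 + 0)² = (1 + 0)² = 1² = 1)
(-89 + M)² = (-89 + 1)² = (-88)² = 7744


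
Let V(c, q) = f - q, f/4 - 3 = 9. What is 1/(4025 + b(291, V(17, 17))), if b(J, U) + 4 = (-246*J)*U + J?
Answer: -1/2214854 ≈ -4.5150e-7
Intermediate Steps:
f = 48 (f = 12 + 4*9 = 12 + 36 = 48)
V(c, q) = 48 - q
b(J, U) = -4 + J - 246*J*U (b(J, U) = -4 + ((-246*J)*U + J) = -4 + (-246*J*U + J) = -4 + (J - 246*J*U) = -4 + J - 246*J*U)
1/(4025 + b(291, V(17, 17))) = 1/(4025 + (-4 + 291 - 246*291*(48 - 1*17))) = 1/(4025 + (-4 + 291 - 246*291*(48 - 17))) = 1/(4025 + (-4 + 291 - 246*291*31)) = 1/(4025 + (-4 + 291 - 2219166)) = 1/(4025 - 2218879) = 1/(-2214854) = -1/2214854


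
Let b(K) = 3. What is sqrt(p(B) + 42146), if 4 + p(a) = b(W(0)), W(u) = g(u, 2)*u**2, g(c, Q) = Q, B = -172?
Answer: sqrt(42145) ≈ 205.29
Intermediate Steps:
W(u) = 2*u**2
p(a) = -1 (p(a) = -4 + 3 = -1)
sqrt(p(B) + 42146) = sqrt(-1 + 42146) = sqrt(42145)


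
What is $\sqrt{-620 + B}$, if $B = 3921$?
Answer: $\sqrt{3301} \approx 57.454$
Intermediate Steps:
$\sqrt{-620 + B} = \sqrt{-620 + 3921} = \sqrt{3301}$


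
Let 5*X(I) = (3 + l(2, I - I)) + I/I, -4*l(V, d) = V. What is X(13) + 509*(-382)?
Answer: -1944373/10 ≈ -1.9444e+5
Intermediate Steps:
l(V, d) = -V/4
X(I) = 7/10 (X(I) = ((3 - 1/4*2) + I/I)/5 = ((3 - 1/2) + 1)/5 = (5/2 + 1)/5 = (1/5)*(7/2) = 7/10)
X(13) + 509*(-382) = 7/10 + 509*(-382) = 7/10 - 194438 = -1944373/10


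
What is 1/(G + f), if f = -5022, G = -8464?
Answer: -1/13486 ≈ -7.4151e-5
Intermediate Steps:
1/(G + f) = 1/(-8464 - 5022) = 1/(-13486) = -1/13486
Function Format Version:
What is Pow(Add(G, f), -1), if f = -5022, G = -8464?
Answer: Rational(-1, 13486) ≈ -7.4151e-5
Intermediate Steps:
Pow(Add(G, f), -1) = Pow(Add(-8464, -5022), -1) = Pow(-13486, -1) = Rational(-1, 13486)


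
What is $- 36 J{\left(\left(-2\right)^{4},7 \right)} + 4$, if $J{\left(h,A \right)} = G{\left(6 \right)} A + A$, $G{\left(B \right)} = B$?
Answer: $-1760$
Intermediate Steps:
$J{\left(h,A \right)} = 7 A$ ($J{\left(h,A \right)} = 6 A + A = 7 A$)
$- 36 J{\left(\left(-2\right)^{4},7 \right)} + 4 = - 36 \cdot 7 \cdot 7 + 4 = \left(-36\right) 49 + 4 = -1764 + 4 = -1760$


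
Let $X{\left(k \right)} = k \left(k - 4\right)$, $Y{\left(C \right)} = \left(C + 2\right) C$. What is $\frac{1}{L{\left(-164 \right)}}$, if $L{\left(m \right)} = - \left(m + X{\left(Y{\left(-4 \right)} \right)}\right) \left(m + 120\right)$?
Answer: $- \frac{1}{5808} \approx -0.00017218$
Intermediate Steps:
$Y{\left(C \right)} = C \left(2 + C\right)$ ($Y{\left(C \right)} = \left(2 + C\right) C = C \left(2 + C\right)$)
$X{\left(k \right)} = k \left(-4 + k\right)$
$L{\left(m \right)} = - \left(32 + m\right) \left(120 + m\right)$ ($L{\left(m \right)} = - \left(m + - 4 \left(2 - 4\right) \left(-4 - 4 \left(2 - 4\right)\right)\right) \left(m + 120\right) = - \left(m + \left(-4\right) \left(-2\right) \left(-4 - -8\right)\right) \left(120 + m\right) = - \left(m + 8 \left(-4 + 8\right)\right) \left(120 + m\right) = - \left(m + 8 \cdot 4\right) \left(120 + m\right) = - \left(m + 32\right) \left(120 + m\right) = - \left(32 + m\right) \left(120 + m\right)$)
$\frac{1}{L{\left(-164 \right)}} = \frac{1}{-3840 - \left(-164\right)^{2} - -24928} = \frac{1}{-3840 - 26896 + 24928} = \frac{1}{-5808} = - \frac{1}{5808}$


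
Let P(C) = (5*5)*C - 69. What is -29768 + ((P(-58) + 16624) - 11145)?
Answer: -25808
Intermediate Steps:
P(C) = -69 + 25*C (P(C) = 25*C - 69 = -69 + 25*C)
-29768 + ((P(-58) + 16624) - 11145) = -29768 + (((-69 + 25*(-58)) + 16624) - 11145) = -29768 + (((-69 - 1450) + 16624) - 11145) = -29768 + ((-1519 + 16624) - 11145) = -29768 + (15105 - 11145) = -29768 + 3960 = -25808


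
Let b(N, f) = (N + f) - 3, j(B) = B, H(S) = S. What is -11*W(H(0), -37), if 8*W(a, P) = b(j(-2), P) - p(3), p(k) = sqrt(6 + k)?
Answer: 495/8 ≈ 61.875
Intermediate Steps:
b(N, f) = -3 + N + f
W(a, P) = -1 + P/8 (W(a, P) = ((-3 - 2 + P) - sqrt(6 + 3))/8 = ((-5 + P) - sqrt(9))/8 = ((-5 + P) - 1*3)/8 = ((-5 + P) - 3)/8 = (-8 + P)/8 = -1 + P/8)
-11*W(H(0), -37) = -11*(-1 + (1/8)*(-37)) = -11*(-1 - 37/8) = -11*(-45/8) = 495/8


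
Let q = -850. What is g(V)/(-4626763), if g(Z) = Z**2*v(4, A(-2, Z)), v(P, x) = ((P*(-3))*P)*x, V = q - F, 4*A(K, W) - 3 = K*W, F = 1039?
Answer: 161901860412/4626763 ≈ 34993.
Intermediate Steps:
A(K, W) = 3/4 + K*W/4 (A(K, W) = 3/4 + (K*W)/4 = 3/4 + K*W/4)
V = -1889 (V = -850 - 1*1039 = -850 - 1039 = -1889)
v(P, x) = -3*x*P**2 (v(P, x) = ((-3*P)*P)*x = (-3*P**2)*x = -3*x*P**2)
g(Z) = Z**2*(-36 + 24*Z) (g(Z) = Z**2*(-3*(3/4 + (1/4)*(-2)*Z)*4**2) = Z**2*(-3*(3/4 - Z/2)*16) = Z**2*(-36 + 24*Z))
g(V)/(-4626763) = ((-1889)**2*(-36 + 24*(-1889)))/(-4626763) = (3568321*(-36 - 45336))*(-1/4626763) = (3568321*(-45372))*(-1/4626763) = -161901860412*(-1/4626763) = 161901860412/4626763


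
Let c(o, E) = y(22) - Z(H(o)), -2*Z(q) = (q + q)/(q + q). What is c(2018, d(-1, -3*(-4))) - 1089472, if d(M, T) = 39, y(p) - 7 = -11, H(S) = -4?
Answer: -2178951/2 ≈ -1.0895e+6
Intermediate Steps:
Z(q) = -1/2 (Z(q) = -(q + q)/(2*(q + q)) = -2*q/(2*(2*q)) = -2*q*1/(2*q)/2 = -1/2*1 = -1/2)
y(p) = -4 (y(p) = 7 - 11 = -4)
c(o, E) = -7/2 (c(o, E) = -4 - 1*(-1/2) = -4 + 1/2 = -7/2)
c(2018, d(-1, -3*(-4))) - 1089472 = -7/2 - 1089472 = -2178951/2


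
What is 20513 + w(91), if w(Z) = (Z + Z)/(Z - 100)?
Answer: 184435/9 ≈ 20493.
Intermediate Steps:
w(Z) = 2*Z/(-100 + Z) (w(Z) = (2*Z)/(-100 + Z) = 2*Z/(-100 + Z))
20513 + w(91) = 20513 + 2*91/(-100 + 91) = 20513 + 2*91/(-9) = 20513 + 2*91*(-1/9) = 20513 - 182/9 = 184435/9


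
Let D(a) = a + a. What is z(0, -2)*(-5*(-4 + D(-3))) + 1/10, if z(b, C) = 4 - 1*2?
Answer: 1001/10 ≈ 100.10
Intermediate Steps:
z(b, C) = 2 (z(b, C) = 4 - 2 = 2)
D(a) = 2*a
z(0, -2)*(-5*(-4 + D(-3))) + 1/10 = 2*(-5*(-4 + 2*(-3))) + 1/10 = 2*(-5*(-4 - 6)) + ⅒ = 2*(-5*(-10)) + ⅒ = 2*50 + ⅒ = 100 + ⅒ = 1001/10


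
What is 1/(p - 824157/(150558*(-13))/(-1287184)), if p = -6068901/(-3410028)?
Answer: 238640014258852128/424712745750530465 ≈ 0.56189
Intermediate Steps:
p = 2022967/1136676 (p = -6068901*(-1/3410028) = 2022967/1136676 ≈ 1.7797)
1/(p - 824157/(150558*(-13))/(-1287184)) = 1/(2022967/1136676 - 824157/(150558*(-13))/(-1287184)) = 1/(2022967/1136676 - 824157/(-1957254)*(-1/1287184)) = 1/(2022967/1136676 - 824157*(-1/1957254)*(-1/1287184)) = 1/(2022967/1136676 + (274719/652418)*(-1/1287184)) = 1/(2022967/1136676 - 274719/839782010912) = 1/(424712745750530465/238640014258852128) = 238640014258852128/424712745750530465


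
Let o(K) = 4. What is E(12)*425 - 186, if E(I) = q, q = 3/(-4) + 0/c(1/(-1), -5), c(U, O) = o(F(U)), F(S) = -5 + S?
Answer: -2019/4 ≈ -504.75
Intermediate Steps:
c(U, O) = 4
q = -¾ (q = 3/(-4) + 0/4 = 3*(-¼) + 0*(¼) = -¾ + 0 = -¾ ≈ -0.75000)
E(I) = -¾
E(12)*425 - 186 = -¾*425 - 186 = -1275/4 - 186 = -2019/4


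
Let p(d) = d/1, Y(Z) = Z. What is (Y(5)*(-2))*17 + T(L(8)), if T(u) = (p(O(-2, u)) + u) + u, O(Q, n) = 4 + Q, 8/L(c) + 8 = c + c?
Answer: -166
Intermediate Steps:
L(c) = 8/(-8 + 2*c) (L(c) = 8/(-8 + (c + c)) = 8/(-8 + 2*c))
p(d) = d (p(d) = d*1 = d)
T(u) = 2 + 2*u (T(u) = ((4 - 2) + u) + u = (2 + u) + u = 2 + 2*u)
(Y(5)*(-2))*17 + T(L(8)) = (5*(-2))*17 + (2 + 2*(4/(-4 + 8))) = -10*17 + (2 + 2*(4/4)) = -170 + (2 + 2*(4*(¼))) = -170 + (2 + 2*1) = -170 + (2 + 2) = -170 + 4 = -166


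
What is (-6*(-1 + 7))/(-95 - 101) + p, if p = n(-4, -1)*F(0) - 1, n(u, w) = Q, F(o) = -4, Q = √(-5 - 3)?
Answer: -40/49 - 8*I*√2 ≈ -0.81633 - 11.314*I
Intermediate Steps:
Q = 2*I*√2 (Q = √(-8) = 2*I*√2 ≈ 2.8284*I)
n(u, w) = 2*I*√2
p = -1 - 8*I*√2 (p = (2*I*√2)*(-4) - 1 = -8*I*√2 - 1 = -1 - 8*I*√2 ≈ -1.0 - 11.314*I)
(-6*(-1 + 7))/(-95 - 101) + p = (-6*(-1 + 7))/(-95 - 101) + (-1 - 8*I*√2) = (-6*6)/(-196) + (-1 - 8*I*√2) = -1/196*(-36) + (-1 - 8*I*√2) = 9/49 + (-1 - 8*I*√2) = -40/49 - 8*I*√2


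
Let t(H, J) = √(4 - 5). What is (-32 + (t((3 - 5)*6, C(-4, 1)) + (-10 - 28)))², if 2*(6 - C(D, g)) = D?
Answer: (70 - I)² ≈ 4899.0 - 140.0*I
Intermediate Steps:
C(D, g) = 6 - D/2
t(H, J) = I (t(H, J) = √(-1) = I)
(-32 + (t((3 - 5)*6, C(-4, 1)) + (-10 - 28)))² = (-32 + (I + (-10 - 28)))² = (-32 + (I - 38))² = (-32 + (-38 + I))² = (-70 + I)²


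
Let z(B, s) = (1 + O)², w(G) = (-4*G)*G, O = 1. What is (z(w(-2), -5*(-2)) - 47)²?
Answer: 1849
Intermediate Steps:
w(G) = -4*G²
z(B, s) = 4 (z(B, s) = (1 + 1)² = 2² = 4)
(z(w(-2), -5*(-2)) - 47)² = (4 - 47)² = (-43)² = 1849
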